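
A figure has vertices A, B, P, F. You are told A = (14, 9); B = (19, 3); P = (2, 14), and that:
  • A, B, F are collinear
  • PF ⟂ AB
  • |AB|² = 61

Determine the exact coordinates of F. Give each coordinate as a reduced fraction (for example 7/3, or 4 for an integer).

F = (404/61, 1089/61)

1. F_x = 404/61  [[A, B, F are collinear ⇒ 6x+5y-129=0] ∩ [PF ⟂ AB ⇒ 5x-6y+74=0]]
2. F_y = 1089/61  [[A, B, F are collinear ⇒ 6x+5y-129=0] ∩ [PF ⟂ AB ⇒ 5x-6y+74=0]]
   so F = (404/61, 1089/61)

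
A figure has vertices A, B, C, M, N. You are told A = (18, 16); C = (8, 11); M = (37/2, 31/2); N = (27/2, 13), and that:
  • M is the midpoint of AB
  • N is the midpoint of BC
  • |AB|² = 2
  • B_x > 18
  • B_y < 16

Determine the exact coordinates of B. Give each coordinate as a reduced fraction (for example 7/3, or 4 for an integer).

B = (19, 15)

1. B_x = 19  [B = 2·M−A = 2·(37/2, 31/2)−(18, 16)]
2. B_y = 15  [B = 2·M−A = 2·(37/2, 31/2)−(18, 16)]
   so B = (19, 15)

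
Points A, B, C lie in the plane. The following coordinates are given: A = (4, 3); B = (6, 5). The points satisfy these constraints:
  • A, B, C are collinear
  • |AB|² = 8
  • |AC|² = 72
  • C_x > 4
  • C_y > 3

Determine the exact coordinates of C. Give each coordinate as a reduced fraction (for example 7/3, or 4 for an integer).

1. C_x = 10  [[A, B, C are collinear ⇒ -2x+2y+2=0] ∩ [|C−(4, 3)|²=72]]
2. C_y = 9  [[A, B, C are collinear ⇒ -2x+2y+2=0] ∩ [|C−(4, 3)|²=72]]
   so C = (10, 9)

C = (10, 9)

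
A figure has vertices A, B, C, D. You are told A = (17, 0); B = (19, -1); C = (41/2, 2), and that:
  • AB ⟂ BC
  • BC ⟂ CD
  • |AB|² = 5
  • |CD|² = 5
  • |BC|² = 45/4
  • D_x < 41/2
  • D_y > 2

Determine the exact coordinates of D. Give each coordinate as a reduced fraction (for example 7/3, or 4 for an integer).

1. D_x = 37/2  [[BC ⟂ CD ⇒ 3/2x+3y-147/4=0] ∩ [|D−(41/2, 2)|²=5]]
2. D_y = 3  [[BC ⟂ CD ⇒ 3/2x+3y-147/4=0] ∩ [|D−(41/2, 2)|²=5]]
   so D = (37/2, 3)

D = (37/2, 3)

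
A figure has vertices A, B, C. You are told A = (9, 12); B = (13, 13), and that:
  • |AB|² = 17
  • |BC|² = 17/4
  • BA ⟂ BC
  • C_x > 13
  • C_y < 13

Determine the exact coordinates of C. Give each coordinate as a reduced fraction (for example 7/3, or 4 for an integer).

C = (27/2, 11)

1. C_x = 27/2  [[BA ⟂ BC ⇒ -4x-1y+65=0] ∩ [|C−(13, 13)|²=17/4]]
2. C_y = 11  [[BA ⟂ BC ⇒ -4x-1y+65=0] ∩ [|C−(13, 13)|²=17/4]]
   so C = (27/2, 11)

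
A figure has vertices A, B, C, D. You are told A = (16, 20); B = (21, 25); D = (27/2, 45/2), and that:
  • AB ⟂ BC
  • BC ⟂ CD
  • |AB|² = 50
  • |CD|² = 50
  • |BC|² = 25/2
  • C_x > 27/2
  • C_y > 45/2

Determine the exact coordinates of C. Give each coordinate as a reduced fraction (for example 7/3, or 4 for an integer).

1. C_x = 37/2  [[AB ⟂ BC ⇒ 5x+5y-230=0] ∩ [|C−(27/2, 45/2)|²=50]]
2. C_y = 55/2  [[AB ⟂ BC ⇒ 5x+5y-230=0] ∩ [|C−(27/2, 45/2)|²=50]]
   so C = (37/2, 55/2)

C = (37/2, 55/2)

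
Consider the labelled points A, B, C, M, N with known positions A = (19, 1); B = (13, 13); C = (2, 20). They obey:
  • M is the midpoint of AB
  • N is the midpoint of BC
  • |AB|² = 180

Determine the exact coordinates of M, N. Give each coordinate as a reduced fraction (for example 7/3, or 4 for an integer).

1. M_x = 16  [2·M = A+B = (19, 1)+(13, 13)]
2. M_y = 7  [2·M = A+B = (19, 1)+(13, 13)]
   so M = (16, 7)
3. N_x = 15/2  [2·N = B+C = (13, 13)+(2, 20)]
4. N_y = 33/2  [2·N = B+C = (13, 13)+(2, 20)]
   so N = (15/2, 33/2)

M = (16, 7)
N = (15/2, 33/2)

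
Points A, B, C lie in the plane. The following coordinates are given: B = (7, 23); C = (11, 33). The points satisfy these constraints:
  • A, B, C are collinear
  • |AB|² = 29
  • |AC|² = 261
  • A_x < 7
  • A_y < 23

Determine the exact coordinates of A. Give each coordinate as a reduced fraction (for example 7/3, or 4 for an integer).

1. A_x = 5  [[A, B, C are collinear ⇒ -10x+4y-22=0] ∩ [|A−(7, 23)|²=29]]
2. A_y = 18  [[A, B, C are collinear ⇒ -10x+4y-22=0] ∩ [|A−(7, 23)|²=29]]
   so A = (5, 18)

A = (5, 18)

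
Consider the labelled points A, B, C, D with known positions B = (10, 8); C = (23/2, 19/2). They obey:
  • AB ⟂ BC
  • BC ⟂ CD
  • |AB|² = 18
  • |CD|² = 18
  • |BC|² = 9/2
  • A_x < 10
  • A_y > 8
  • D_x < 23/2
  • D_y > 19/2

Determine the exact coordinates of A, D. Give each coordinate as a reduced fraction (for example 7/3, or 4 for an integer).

1. A_x = 7  [[AB ⟂ BC ⇒ -3/2x-3/2y+27=0] ∩ [|A−(10, 8)|²=18]]
2. A_y = 11  [[AB ⟂ BC ⇒ -3/2x-3/2y+27=0] ∩ [|A−(10, 8)|²=18]]
   so A = (7, 11)
3. D_x = 17/2  [[BC ⟂ CD ⇒ 3/2x+3/2y-63/2=0] ∩ [|D−(23/2, 19/2)|²=18]]
4. D_y = 25/2  [[BC ⟂ CD ⇒ 3/2x+3/2y-63/2=0] ∩ [|D−(23/2, 19/2)|²=18]]
   so D = (17/2, 25/2)

A = (7, 11)
D = (17/2, 25/2)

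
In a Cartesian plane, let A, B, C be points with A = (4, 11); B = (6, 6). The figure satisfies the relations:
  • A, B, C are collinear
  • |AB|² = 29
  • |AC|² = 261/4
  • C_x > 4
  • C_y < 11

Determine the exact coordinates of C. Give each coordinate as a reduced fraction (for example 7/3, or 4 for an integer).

C = (7, 7/2)

1. C_x = 7  [[A, B, C are collinear ⇒ 5x+2y-42=0] ∩ [|C−(4, 11)|²=261/4]]
2. C_y = 7/2  [[A, B, C are collinear ⇒ 5x+2y-42=0] ∩ [|C−(4, 11)|²=261/4]]
   so C = (7, 7/2)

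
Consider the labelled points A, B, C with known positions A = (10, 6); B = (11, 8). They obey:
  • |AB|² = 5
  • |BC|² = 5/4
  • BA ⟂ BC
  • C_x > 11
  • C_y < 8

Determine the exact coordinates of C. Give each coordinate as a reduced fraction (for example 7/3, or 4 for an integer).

C = (12, 15/2)

1. C_x = 12  [[BA ⟂ BC ⇒ -1x-2y+27=0] ∩ [|C−(11, 8)|²=5/4]]
2. C_y = 15/2  [[BA ⟂ BC ⇒ -1x-2y+27=0] ∩ [|C−(11, 8)|²=5/4]]
   so C = (12, 15/2)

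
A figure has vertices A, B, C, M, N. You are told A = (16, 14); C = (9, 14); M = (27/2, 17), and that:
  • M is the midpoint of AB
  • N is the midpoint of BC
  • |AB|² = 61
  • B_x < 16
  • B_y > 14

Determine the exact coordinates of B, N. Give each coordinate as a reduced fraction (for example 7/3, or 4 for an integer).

B = (11, 20)
N = (10, 17)

1. B_x = 11  [B = 2·M−A = 2·(27/2, 17)−(16, 14)]
2. B_y = 20  [B = 2·M−A = 2·(27/2, 17)−(16, 14)]
   so B = (11, 20)
3. N_x = 10  [2·N = B+C = (11, 20)+(9, 14)]
4. N_y = 17  [2·N = B+C = (11, 20)+(9, 14)]
   so N = (10, 17)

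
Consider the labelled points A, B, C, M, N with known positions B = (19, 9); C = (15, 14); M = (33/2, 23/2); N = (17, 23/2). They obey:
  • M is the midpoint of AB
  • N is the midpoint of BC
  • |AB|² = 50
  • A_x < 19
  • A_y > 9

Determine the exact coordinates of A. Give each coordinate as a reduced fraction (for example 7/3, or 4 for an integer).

A = (14, 14)

1. A_x = 14  [A = 2·M−B = 2·(33/2, 23/2)−(19, 9)]
2. A_y = 14  [A = 2·M−B = 2·(33/2, 23/2)−(19, 9)]
   so A = (14, 14)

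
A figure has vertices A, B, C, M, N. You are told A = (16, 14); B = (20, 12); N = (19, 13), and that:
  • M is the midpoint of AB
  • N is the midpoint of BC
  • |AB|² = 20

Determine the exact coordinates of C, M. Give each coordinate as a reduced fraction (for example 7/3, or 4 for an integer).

1. M_x = 18  [2·M = A+B = (16, 14)+(20, 12)]
2. M_y = 13  [2·M = A+B = (16, 14)+(20, 12)]
   so M = (18, 13)
3. C_x = 18  [C = 2·N−B = 2·(19, 13)−(20, 12)]
4. C_y = 14  [C = 2·N−B = 2·(19, 13)−(20, 12)]
   so C = (18, 14)

C = (18, 14)
M = (18, 13)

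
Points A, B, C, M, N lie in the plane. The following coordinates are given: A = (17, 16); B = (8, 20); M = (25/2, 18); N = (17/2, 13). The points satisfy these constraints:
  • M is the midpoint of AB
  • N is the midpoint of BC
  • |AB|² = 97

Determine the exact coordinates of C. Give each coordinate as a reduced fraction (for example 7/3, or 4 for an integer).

1. C_x = 9  [C = 2·N−B = 2·(17/2, 13)−(8, 20)]
2. C_y = 6  [C = 2·N−B = 2·(17/2, 13)−(8, 20)]
   so C = (9, 6)

C = (9, 6)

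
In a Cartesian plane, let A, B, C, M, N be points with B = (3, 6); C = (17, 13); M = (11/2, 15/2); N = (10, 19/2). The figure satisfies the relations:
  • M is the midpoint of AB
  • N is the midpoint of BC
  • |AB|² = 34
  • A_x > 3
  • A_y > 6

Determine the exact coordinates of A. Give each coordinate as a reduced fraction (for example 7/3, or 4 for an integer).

1. A_x = 8  [A = 2·M−B = 2·(11/2, 15/2)−(3, 6)]
2. A_y = 9  [A = 2·M−B = 2·(11/2, 15/2)−(3, 6)]
   so A = (8, 9)

A = (8, 9)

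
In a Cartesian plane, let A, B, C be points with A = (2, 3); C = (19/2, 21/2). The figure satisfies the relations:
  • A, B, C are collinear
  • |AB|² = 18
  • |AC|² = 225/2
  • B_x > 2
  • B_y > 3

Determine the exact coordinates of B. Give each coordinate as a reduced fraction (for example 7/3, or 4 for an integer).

1. B_x = 5  [[A, B, C are collinear ⇒ 15/2x-15/2y+15/2=0] ∩ [|B−(2, 3)|²=18]]
2. B_y = 6  [[A, B, C are collinear ⇒ 15/2x-15/2y+15/2=0] ∩ [|B−(2, 3)|²=18]]
   so B = (5, 6)

B = (5, 6)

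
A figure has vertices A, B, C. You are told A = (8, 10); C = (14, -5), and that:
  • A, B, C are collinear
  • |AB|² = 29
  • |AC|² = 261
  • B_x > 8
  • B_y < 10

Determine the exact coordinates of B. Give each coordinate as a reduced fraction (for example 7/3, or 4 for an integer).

B = (10, 5)

1. B_x = 10  [[A, B, C are collinear ⇒ -15x-6y+180=0] ∩ [|B−(8, 10)|²=29]]
2. B_y = 5  [[A, B, C are collinear ⇒ -15x-6y+180=0] ∩ [|B−(8, 10)|²=29]]
   so B = (10, 5)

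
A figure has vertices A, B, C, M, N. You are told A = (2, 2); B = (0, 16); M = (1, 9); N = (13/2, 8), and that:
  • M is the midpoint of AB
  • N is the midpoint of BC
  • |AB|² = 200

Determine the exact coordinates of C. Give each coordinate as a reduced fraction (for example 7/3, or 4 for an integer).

1. C_x = 13  [C = 2·N−B = 2·(13/2, 8)−(0, 16)]
2. C_y = 0  [C = 2·N−B = 2·(13/2, 8)−(0, 16)]
   so C = (13, 0)

C = (13, 0)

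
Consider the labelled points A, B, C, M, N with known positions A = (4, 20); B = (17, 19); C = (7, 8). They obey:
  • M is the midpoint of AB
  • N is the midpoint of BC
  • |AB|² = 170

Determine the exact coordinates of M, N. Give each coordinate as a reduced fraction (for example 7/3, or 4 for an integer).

M = (21/2, 39/2)
N = (12, 27/2)

1. M_x = 21/2  [2·M = A+B = (4, 20)+(17, 19)]
2. M_y = 39/2  [2·M = A+B = (4, 20)+(17, 19)]
   so M = (21/2, 39/2)
3. N_x = 12  [2·N = B+C = (17, 19)+(7, 8)]
4. N_y = 27/2  [2·N = B+C = (17, 19)+(7, 8)]
   so N = (12, 27/2)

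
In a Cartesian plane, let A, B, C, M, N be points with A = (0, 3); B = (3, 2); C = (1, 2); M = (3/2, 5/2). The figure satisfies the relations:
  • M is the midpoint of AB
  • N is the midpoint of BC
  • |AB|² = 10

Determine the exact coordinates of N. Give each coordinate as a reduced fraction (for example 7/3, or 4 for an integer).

N = (2, 2)

1. N_x = 2  [2·N = B+C = (3, 2)+(1, 2)]
2. N_y = 2  [2·N = B+C = (3, 2)+(1, 2)]
   so N = (2, 2)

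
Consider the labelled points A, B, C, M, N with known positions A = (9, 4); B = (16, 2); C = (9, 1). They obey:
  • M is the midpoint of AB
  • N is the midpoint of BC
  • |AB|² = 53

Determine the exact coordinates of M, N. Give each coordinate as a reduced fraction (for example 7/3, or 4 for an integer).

M = (25/2, 3)
N = (25/2, 3/2)

1. M_x = 25/2  [2·M = A+B = (9, 4)+(16, 2)]
2. M_y = 3  [2·M = A+B = (9, 4)+(16, 2)]
   so M = (25/2, 3)
3. N_x = 25/2  [2·N = B+C = (16, 2)+(9, 1)]
4. N_y = 3/2  [2·N = B+C = (16, 2)+(9, 1)]
   so N = (25/2, 3/2)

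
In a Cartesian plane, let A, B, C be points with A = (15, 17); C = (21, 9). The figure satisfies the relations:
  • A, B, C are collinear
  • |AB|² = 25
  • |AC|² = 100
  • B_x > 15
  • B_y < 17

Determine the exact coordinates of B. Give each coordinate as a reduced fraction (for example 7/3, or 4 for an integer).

1. B_x = 18  [[A, B, C are collinear ⇒ -8x-6y+222=0] ∩ [|B−(15, 17)|²=25]]
2. B_y = 13  [[A, B, C are collinear ⇒ -8x-6y+222=0] ∩ [|B−(15, 17)|²=25]]
   so B = (18, 13)

B = (18, 13)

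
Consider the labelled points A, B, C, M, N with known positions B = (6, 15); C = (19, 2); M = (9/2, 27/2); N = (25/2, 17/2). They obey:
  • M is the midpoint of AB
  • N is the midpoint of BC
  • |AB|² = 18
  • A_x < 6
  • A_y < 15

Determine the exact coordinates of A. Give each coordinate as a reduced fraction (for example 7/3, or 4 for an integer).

A = (3, 12)

1. A_x = 3  [A = 2·M−B = 2·(9/2, 27/2)−(6, 15)]
2. A_y = 12  [A = 2·M−B = 2·(9/2, 27/2)−(6, 15)]
   so A = (3, 12)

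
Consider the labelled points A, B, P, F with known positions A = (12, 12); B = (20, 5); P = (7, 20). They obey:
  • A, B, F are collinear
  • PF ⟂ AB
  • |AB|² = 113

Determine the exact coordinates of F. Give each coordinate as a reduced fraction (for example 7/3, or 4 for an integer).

F = (588/113, 2028/113)

1. F_x = 588/113  [[A, B, F are collinear ⇒ 7x+8y-180=0] ∩ [PF ⟂ AB ⇒ 8x-7y+84=0]]
2. F_y = 2028/113  [[A, B, F are collinear ⇒ 7x+8y-180=0] ∩ [PF ⟂ AB ⇒ 8x-7y+84=0]]
   so F = (588/113, 2028/113)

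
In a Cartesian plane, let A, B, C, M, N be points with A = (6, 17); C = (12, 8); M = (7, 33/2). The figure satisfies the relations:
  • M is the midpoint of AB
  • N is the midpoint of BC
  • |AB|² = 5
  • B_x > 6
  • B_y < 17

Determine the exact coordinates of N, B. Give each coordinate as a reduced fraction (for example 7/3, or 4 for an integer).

1. B_x = 8  [B = 2·M−A = 2·(7, 33/2)−(6, 17)]
2. B_y = 16  [B = 2·M−A = 2·(7, 33/2)−(6, 17)]
   so B = (8, 16)
3. N_x = 10  [2·N = B+C = (8, 16)+(12, 8)]
4. N_y = 12  [2·N = B+C = (8, 16)+(12, 8)]
   so N = (10, 12)

N = (10, 12)
B = (8, 16)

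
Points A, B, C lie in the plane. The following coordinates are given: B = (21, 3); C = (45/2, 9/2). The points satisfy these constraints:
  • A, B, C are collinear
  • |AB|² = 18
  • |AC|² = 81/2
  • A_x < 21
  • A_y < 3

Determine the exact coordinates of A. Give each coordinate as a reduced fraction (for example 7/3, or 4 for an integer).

A = (18, 0)

1. A_x = 18  [[A, B, C are collinear ⇒ -3/2x+3/2y+27=0] ∩ [|A−(21, 3)|²=18]]
2. A_y = 0  [[A, B, C are collinear ⇒ -3/2x+3/2y+27=0] ∩ [|A−(21, 3)|²=18]]
   so A = (18, 0)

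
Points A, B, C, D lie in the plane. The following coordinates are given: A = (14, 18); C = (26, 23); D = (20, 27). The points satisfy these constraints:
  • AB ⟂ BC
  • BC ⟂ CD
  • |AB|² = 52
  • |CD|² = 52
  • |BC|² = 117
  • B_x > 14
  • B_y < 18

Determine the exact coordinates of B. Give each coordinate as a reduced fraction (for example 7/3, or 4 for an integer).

B = (20, 14)

1. B_x = 20  [[BC ⟂ CD ⇒ 6x-4y-64=0] ∩ [|B−(14, 18)|²=52]]
2. B_y = 14  [[BC ⟂ CD ⇒ 6x-4y-64=0] ∩ [|B−(14, 18)|²=52]]
   so B = (20, 14)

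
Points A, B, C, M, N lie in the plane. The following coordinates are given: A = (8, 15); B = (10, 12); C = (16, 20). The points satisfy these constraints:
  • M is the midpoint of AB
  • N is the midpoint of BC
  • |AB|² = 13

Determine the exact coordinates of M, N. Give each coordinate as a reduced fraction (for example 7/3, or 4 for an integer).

M = (9, 27/2)
N = (13, 16)

1. M_x = 9  [2·M = A+B = (8, 15)+(10, 12)]
2. M_y = 27/2  [2·M = A+B = (8, 15)+(10, 12)]
   so M = (9, 27/2)
3. N_x = 13  [2·N = B+C = (10, 12)+(16, 20)]
4. N_y = 16  [2·N = B+C = (10, 12)+(16, 20)]
   so N = (13, 16)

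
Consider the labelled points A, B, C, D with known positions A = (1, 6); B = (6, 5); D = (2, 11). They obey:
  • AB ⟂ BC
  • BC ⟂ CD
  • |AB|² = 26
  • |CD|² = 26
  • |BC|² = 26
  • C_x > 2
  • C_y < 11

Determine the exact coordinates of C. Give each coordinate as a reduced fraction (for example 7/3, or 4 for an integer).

1. C_x = 7  [[AB ⟂ BC ⇒ 5x-1y-25=0] ∩ [|C−(2, 11)|²=26]]
2. C_y = 10  [[AB ⟂ BC ⇒ 5x-1y-25=0] ∩ [|C−(2, 11)|²=26]]
   so C = (7, 10)

C = (7, 10)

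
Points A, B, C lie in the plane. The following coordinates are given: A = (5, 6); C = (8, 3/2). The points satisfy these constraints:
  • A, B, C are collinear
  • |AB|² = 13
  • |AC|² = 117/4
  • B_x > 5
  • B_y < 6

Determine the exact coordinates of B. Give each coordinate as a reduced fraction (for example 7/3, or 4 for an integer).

1. B_x = 7  [[A, B, C are collinear ⇒ -9/2x-3y+81/2=0] ∩ [|B−(5, 6)|²=13]]
2. B_y = 3  [[A, B, C are collinear ⇒ -9/2x-3y+81/2=0] ∩ [|B−(5, 6)|²=13]]
   so B = (7, 3)

B = (7, 3)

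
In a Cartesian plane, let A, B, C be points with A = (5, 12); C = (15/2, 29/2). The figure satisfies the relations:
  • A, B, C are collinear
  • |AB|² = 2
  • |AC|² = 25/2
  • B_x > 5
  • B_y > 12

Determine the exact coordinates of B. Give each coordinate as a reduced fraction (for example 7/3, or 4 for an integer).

B = (6, 13)

1. B_x = 6  [[A, B, C are collinear ⇒ 5/2x-5/2y+35/2=0] ∩ [|B−(5, 12)|²=2]]
2. B_y = 13  [[A, B, C are collinear ⇒ 5/2x-5/2y+35/2=0] ∩ [|B−(5, 12)|²=2]]
   so B = (6, 13)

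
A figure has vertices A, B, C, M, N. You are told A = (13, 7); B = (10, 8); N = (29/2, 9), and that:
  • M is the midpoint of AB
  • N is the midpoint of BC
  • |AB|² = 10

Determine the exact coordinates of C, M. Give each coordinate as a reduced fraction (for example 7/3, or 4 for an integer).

C = (19, 10)
M = (23/2, 15/2)

1. M_x = 23/2  [2·M = A+B = (13, 7)+(10, 8)]
2. M_y = 15/2  [2·M = A+B = (13, 7)+(10, 8)]
   so M = (23/2, 15/2)
3. C_x = 19  [C = 2·N−B = 2·(29/2, 9)−(10, 8)]
4. C_y = 10  [C = 2·N−B = 2·(29/2, 9)−(10, 8)]
   so C = (19, 10)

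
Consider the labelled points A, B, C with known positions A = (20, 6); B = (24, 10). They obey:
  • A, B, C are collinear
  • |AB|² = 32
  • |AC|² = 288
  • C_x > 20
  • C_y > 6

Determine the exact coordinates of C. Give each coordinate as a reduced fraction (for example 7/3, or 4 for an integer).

1. C_x = 32  [[A, B, C are collinear ⇒ -4x+4y+56=0] ∩ [|C−(20, 6)|²=288]]
2. C_y = 18  [[A, B, C are collinear ⇒ -4x+4y+56=0] ∩ [|C−(20, 6)|²=288]]
   so C = (32, 18)

C = (32, 18)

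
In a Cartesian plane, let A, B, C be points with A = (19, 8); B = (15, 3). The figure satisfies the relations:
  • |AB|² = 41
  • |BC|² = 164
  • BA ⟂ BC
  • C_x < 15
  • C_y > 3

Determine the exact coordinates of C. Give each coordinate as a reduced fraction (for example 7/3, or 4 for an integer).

C = (5, 11)

1. C_x = 5  [[BA ⟂ BC ⇒ 4x+5y-75=0] ∩ [|C−(15, 3)|²=164]]
2. C_y = 11  [[BA ⟂ BC ⇒ 4x+5y-75=0] ∩ [|C−(15, 3)|²=164]]
   so C = (5, 11)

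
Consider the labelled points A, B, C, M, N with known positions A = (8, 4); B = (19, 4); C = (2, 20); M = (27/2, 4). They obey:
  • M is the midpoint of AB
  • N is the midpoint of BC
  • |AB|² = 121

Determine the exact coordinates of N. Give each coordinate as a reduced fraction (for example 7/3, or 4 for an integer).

N = (21/2, 12)

1. N_x = 21/2  [2·N = B+C = (19, 4)+(2, 20)]
2. N_y = 12  [2·N = B+C = (19, 4)+(2, 20)]
   so N = (21/2, 12)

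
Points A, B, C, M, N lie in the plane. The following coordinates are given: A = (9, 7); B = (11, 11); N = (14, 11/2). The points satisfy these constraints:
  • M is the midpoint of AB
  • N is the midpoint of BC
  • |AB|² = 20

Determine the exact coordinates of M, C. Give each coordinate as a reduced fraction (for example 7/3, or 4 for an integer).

1. M_x = 10  [2·M = A+B = (9, 7)+(11, 11)]
2. M_y = 9  [2·M = A+B = (9, 7)+(11, 11)]
   so M = (10, 9)
3. C_x = 17  [C = 2·N−B = 2·(14, 11/2)−(11, 11)]
4. C_y = 0  [C = 2·N−B = 2·(14, 11/2)−(11, 11)]
   so C = (17, 0)

M = (10, 9)
C = (17, 0)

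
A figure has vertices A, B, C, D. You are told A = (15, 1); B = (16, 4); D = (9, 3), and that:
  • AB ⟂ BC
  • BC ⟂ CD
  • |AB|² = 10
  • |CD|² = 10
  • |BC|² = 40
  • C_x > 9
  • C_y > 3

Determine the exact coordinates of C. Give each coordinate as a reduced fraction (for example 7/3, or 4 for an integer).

1. C_x = 10  [[AB ⟂ BC ⇒ 1x+3y-28=0] ∩ [|C−(9, 3)|²=10]]
2. C_y = 6  [[AB ⟂ BC ⇒ 1x+3y-28=0] ∩ [|C−(9, 3)|²=10]]
   so C = (10, 6)

C = (10, 6)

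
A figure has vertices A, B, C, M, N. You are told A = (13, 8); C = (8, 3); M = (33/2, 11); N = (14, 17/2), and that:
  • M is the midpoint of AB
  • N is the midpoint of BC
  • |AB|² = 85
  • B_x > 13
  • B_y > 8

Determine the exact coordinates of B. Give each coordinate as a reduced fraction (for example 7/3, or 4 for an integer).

B = (20, 14)

1. B_x = 20  [B = 2·M−A = 2·(33/2, 11)−(13, 8)]
2. B_y = 14  [B = 2·M−A = 2·(33/2, 11)−(13, 8)]
   so B = (20, 14)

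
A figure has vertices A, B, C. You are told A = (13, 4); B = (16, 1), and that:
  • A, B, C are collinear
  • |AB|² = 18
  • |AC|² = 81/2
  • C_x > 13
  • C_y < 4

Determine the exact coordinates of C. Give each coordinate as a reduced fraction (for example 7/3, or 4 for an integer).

1. C_x = 35/2  [[A, B, C are collinear ⇒ 3x+3y-51=0] ∩ [|C−(13, 4)|²=81/2]]
2. C_y = -1/2  [[A, B, C are collinear ⇒ 3x+3y-51=0] ∩ [|C−(13, 4)|²=81/2]]
   so C = (35/2, -1/2)

C = (35/2, -1/2)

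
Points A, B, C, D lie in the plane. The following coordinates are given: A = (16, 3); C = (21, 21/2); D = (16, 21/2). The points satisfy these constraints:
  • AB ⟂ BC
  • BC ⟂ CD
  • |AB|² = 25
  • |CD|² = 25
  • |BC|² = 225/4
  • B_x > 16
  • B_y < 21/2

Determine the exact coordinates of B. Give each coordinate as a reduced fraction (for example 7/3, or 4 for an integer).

B = (21, 3)

1. B_x = 21  [[BC ⟂ CD ⇒ 5x-105=0] ∩ [|B−(16, 3)|²=25]]
2. B_y = 3  [[BC ⟂ CD ⇒ 5x-105=0] ∩ [|B−(16, 3)|²=25]]
   so B = (21, 3)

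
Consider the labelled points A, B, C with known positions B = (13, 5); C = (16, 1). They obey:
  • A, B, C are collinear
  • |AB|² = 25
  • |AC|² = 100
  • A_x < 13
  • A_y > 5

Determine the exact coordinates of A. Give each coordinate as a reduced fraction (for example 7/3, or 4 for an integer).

A = (10, 9)

1. A_x = 10  [[A, B, C are collinear ⇒ 4x+3y-67=0] ∩ [|A−(13, 5)|²=25]]
2. A_y = 9  [[A, B, C are collinear ⇒ 4x+3y-67=0] ∩ [|A−(13, 5)|²=25]]
   so A = (10, 9)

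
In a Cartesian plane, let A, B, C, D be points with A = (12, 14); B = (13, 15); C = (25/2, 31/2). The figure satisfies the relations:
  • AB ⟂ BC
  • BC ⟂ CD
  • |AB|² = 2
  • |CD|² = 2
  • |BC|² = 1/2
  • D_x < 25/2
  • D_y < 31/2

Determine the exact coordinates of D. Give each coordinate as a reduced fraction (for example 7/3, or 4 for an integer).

D = (23/2, 29/2)

1. D_x = 23/2  [[BC ⟂ CD ⇒ -1/2x+1/2y-3/2=0] ∩ [|D−(25/2, 31/2)|²=2]]
2. D_y = 29/2  [[BC ⟂ CD ⇒ -1/2x+1/2y-3/2=0] ∩ [|D−(25/2, 31/2)|²=2]]
   so D = (23/2, 29/2)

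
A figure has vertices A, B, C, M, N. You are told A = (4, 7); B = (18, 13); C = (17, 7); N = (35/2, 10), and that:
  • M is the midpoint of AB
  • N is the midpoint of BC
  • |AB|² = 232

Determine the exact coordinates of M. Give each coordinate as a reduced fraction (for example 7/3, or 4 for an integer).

1. M_x = 11  [2·M = A+B = (4, 7)+(18, 13)]
2. M_y = 10  [2·M = A+B = (4, 7)+(18, 13)]
   so M = (11, 10)

M = (11, 10)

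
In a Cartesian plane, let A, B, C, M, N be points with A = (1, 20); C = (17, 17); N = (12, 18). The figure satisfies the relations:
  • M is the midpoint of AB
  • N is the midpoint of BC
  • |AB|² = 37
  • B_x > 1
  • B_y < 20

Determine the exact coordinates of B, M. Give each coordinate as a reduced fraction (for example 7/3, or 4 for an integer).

B = (7, 19)
M = (4, 39/2)

1. B_x = 7  [B = 2·N−C = 2·(12, 18)−(17, 17)]
2. B_y = 19  [B = 2·N−C = 2·(12, 18)−(17, 17)]
   so B = (7, 19)
3. M_x = 4  [2·M = A+B = (1, 20)+(7, 19)]
4. M_y = 39/2  [2·M = A+B = (1, 20)+(7, 19)]
   so M = (4, 39/2)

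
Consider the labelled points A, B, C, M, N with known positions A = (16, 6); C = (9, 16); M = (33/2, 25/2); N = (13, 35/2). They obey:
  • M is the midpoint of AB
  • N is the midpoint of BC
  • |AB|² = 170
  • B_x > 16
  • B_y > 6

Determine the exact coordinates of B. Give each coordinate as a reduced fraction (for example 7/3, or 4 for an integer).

1. B_x = 17  [B = 2·M−A = 2·(33/2, 25/2)−(16, 6)]
2. B_y = 19  [B = 2·M−A = 2·(33/2, 25/2)−(16, 6)]
   so B = (17, 19)

B = (17, 19)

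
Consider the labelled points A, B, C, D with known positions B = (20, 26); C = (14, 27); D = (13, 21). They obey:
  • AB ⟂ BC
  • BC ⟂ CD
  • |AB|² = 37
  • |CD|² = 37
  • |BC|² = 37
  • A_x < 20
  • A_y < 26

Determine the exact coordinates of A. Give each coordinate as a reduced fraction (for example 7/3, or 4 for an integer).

1. A_x = 19  [[AB ⟂ BC ⇒ 6x-1y-94=0] ∩ [|A−(20, 26)|²=37]]
2. A_y = 20  [[AB ⟂ BC ⇒ 6x-1y-94=0] ∩ [|A−(20, 26)|²=37]]
   so A = (19, 20)

A = (19, 20)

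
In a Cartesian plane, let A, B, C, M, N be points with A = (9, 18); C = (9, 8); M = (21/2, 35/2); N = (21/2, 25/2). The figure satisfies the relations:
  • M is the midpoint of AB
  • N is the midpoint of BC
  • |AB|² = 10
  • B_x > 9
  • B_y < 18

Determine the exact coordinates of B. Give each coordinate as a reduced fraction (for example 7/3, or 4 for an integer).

B = (12, 17)

1. B_x = 12  [B = 2·M−A = 2·(21/2, 35/2)−(9, 18)]
2. B_y = 17  [B = 2·M−A = 2·(21/2, 35/2)−(9, 18)]
   so B = (12, 17)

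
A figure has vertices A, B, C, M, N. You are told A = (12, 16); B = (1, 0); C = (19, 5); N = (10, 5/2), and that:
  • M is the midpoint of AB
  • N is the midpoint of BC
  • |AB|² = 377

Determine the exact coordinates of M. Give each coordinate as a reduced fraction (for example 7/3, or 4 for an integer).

M = (13/2, 8)

1. M_x = 13/2  [2·M = A+B = (12, 16)+(1, 0)]
2. M_y = 8  [2·M = A+B = (12, 16)+(1, 0)]
   so M = (13/2, 8)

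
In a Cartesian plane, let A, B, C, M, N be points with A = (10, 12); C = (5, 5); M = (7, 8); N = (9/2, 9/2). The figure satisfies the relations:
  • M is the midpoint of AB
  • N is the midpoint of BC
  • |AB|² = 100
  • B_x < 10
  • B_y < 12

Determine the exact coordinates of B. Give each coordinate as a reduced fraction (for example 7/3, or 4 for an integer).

1. B_x = 4  [B = 2·M−A = 2·(7, 8)−(10, 12)]
2. B_y = 4  [B = 2·M−A = 2·(7, 8)−(10, 12)]
   so B = (4, 4)

B = (4, 4)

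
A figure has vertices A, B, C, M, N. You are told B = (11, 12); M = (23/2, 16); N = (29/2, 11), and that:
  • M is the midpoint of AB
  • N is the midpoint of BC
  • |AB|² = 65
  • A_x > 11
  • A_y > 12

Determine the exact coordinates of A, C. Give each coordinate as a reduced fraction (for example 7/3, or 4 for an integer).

A = (12, 20)
C = (18, 10)

1. A_x = 12  [A = 2·M−B = 2·(23/2, 16)−(11, 12)]
2. A_y = 20  [A = 2·M−B = 2·(23/2, 16)−(11, 12)]
   so A = (12, 20)
3. C_x = 18  [C = 2·N−B = 2·(29/2, 11)−(11, 12)]
4. C_y = 10  [C = 2·N−B = 2·(29/2, 11)−(11, 12)]
   so C = (18, 10)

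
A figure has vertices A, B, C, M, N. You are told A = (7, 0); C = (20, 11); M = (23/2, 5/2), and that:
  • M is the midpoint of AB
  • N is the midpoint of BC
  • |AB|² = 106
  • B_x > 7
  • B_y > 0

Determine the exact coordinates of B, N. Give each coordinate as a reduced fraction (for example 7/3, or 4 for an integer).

1. B_x = 16  [B = 2·M−A = 2·(23/2, 5/2)−(7, 0)]
2. B_y = 5  [B = 2·M−A = 2·(23/2, 5/2)−(7, 0)]
   so B = (16, 5)
3. N_x = 18  [2·N = B+C = (16, 5)+(20, 11)]
4. N_y = 8  [2·N = B+C = (16, 5)+(20, 11)]
   so N = (18, 8)

B = (16, 5)
N = (18, 8)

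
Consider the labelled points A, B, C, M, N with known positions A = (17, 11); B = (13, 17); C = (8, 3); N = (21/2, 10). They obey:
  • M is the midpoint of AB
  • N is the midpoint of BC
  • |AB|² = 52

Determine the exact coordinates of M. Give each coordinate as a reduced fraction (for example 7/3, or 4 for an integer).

M = (15, 14)

1. M_x = 15  [2·M = A+B = (17, 11)+(13, 17)]
2. M_y = 14  [2·M = A+B = (17, 11)+(13, 17)]
   so M = (15, 14)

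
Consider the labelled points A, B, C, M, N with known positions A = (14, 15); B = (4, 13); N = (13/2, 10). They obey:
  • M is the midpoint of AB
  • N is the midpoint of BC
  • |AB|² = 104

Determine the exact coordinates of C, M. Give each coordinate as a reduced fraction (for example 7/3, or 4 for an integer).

C = (9, 7)
M = (9, 14)

1. M_x = 9  [2·M = A+B = (14, 15)+(4, 13)]
2. M_y = 14  [2·M = A+B = (14, 15)+(4, 13)]
   so M = (9, 14)
3. C_x = 9  [C = 2·N−B = 2·(13/2, 10)−(4, 13)]
4. C_y = 7  [C = 2·N−B = 2·(13/2, 10)−(4, 13)]
   so C = (9, 7)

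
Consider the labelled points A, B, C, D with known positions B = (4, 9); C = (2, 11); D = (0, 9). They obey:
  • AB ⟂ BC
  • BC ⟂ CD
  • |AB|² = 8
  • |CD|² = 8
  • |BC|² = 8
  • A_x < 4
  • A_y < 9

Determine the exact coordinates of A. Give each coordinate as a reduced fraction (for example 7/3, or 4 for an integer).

A = (2, 7)

1. A_x = 2  [[AB ⟂ BC ⇒ 2x-2y+10=0] ∩ [|A−(4, 9)|²=8]]
2. A_y = 7  [[AB ⟂ BC ⇒ 2x-2y+10=0] ∩ [|A−(4, 9)|²=8]]
   so A = (2, 7)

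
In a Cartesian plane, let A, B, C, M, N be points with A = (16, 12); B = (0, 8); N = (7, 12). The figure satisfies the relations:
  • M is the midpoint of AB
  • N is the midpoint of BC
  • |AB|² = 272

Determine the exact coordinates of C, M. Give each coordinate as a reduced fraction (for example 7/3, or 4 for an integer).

1. M_x = 8  [2·M = A+B = (16, 12)+(0, 8)]
2. M_y = 10  [2·M = A+B = (16, 12)+(0, 8)]
   so M = (8, 10)
3. C_x = 14  [C = 2·N−B = 2·(7, 12)−(0, 8)]
4. C_y = 16  [C = 2·N−B = 2·(7, 12)−(0, 8)]
   so C = (14, 16)

C = (14, 16)
M = (8, 10)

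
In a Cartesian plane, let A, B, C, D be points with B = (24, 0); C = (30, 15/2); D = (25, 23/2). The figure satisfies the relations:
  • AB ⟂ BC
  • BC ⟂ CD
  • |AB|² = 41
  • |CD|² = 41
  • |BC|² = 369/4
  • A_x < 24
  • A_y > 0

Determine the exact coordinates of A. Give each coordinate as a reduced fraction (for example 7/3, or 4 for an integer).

1. A_x = 19  [[AB ⟂ BC ⇒ -6x-15/2y+144=0] ∩ [|A−(24, 0)|²=41]]
2. A_y = 4  [[AB ⟂ BC ⇒ -6x-15/2y+144=0] ∩ [|A−(24, 0)|²=41]]
   so A = (19, 4)

A = (19, 4)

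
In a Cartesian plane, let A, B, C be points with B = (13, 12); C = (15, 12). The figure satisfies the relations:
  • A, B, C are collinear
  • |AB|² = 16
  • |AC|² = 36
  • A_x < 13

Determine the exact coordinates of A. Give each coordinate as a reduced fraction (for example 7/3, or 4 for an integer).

A = (9, 12)

1. A_x = 9  [[A, B, C are collinear ⇒ 2y-24=0] ∩ [|A−(13, 12)|²=16]]
2. A_y = 12  [[A, B, C are collinear ⇒ 2y-24=0] ∩ [|A−(13, 12)|²=16]]
   so A = (9, 12)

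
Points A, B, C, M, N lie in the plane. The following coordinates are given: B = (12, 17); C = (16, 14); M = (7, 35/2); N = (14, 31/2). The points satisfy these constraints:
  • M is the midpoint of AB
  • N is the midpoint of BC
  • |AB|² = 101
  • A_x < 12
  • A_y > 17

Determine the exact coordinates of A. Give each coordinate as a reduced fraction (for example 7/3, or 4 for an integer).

A = (2, 18)

1. A_x = 2  [A = 2·M−B = 2·(7, 35/2)−(12, 17)]
2. A_y = 18  [A = 2·M−B = 2·(7, 35/2)−(12, 17)]
   so A = (2, 18)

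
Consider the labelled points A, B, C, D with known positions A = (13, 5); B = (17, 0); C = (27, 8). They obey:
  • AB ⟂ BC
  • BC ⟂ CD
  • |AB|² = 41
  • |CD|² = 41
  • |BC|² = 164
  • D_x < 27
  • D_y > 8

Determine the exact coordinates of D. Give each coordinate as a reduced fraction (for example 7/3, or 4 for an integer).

1. D_x = 23  [[BC ⟂ CD ⇒ 10x+8y-334=0] ∩ [|D−(27, 8)|²=41]]
2. D_y = 13  [[BC ⟂ CD ⇒ 10x+8y-334=0] ∩ [|D−(27, 8)|²=41]]
   so D = (23, 13)

D = (23, 13)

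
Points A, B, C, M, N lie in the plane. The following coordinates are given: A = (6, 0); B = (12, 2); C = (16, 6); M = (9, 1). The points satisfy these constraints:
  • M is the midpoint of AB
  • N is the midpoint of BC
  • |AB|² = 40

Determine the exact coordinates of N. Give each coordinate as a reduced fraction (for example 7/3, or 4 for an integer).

1. N_x = 14  [2·N = B+C = (12, 2)+(16, 6)]
2. N_y = 4  [2·N = B+C = (12, 2)+(16, 6)]
   so N = (14, 4)

N = (14, 4)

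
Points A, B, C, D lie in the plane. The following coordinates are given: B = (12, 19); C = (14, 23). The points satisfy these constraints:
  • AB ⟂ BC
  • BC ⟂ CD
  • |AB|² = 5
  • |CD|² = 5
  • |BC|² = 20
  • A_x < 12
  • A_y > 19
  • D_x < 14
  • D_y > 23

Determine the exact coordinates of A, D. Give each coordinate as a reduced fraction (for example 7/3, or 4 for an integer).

A = (10, 20)
D = (12, 24)

1. A_x = 10  [[AB ⟂ BC ⇒ -2x-4y+100=0] ∩ [|A−(12, 19)|²=5]]
2. A_y = 20  [[AB ⟂ BC ⇒ -2x-4y+100=0] ∩ [|A−(12, 19)|²=5]]
   so A = (10, 20)
3. D_x = 12  [[BC ⟂ CD ⇒ 2x+4y-120=0] ∩ [|D−(14, 23)|²=5]]
4. D_y = 24  [[BC ⟂ CD ⇒ 2x+4y-120=0] ∩ [|D−(14, 23)|²=5]]
   so D = (12, 24)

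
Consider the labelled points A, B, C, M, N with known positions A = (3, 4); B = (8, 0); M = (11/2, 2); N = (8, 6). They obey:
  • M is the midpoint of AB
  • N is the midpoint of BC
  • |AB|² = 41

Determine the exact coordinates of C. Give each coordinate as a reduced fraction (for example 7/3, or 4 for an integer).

1. C_x = 8  [C = 2·N−B = 2·(8, 6)−(8, 0)]
2. C_y = 12  [C = 2·N−B = 2·(8, 6)−(8, 0)]
   so C = (8, 12)

C = (8, 12)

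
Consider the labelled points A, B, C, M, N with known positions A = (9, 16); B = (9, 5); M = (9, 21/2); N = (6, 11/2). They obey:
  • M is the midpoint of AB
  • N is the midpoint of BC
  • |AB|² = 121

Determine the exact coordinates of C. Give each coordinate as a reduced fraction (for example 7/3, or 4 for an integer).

1. C_x = 3  [C = 2·N−B = 2·(6, 11/2)−(9, 5)]
2. C_y = 6  [C = 2·N−B = 2·(6, 11/2)−(9, 5)]
   so C = (3, 6)

C = (3, 6)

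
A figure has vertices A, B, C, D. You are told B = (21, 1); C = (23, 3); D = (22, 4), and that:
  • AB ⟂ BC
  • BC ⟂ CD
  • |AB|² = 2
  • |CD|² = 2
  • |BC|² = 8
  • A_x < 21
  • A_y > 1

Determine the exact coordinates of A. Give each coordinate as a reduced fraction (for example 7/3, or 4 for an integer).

1. A_x = 20  [[AB ⟂ BC ⇒ -2x-2y+44=0] ∩ [|A−(21, 1)|²=2]]
2. A_y = 2  [[AB ⟂ BC ⇒ -2x-2y+44=0] ∩ [|A−(21, 1)|²=2]]
   so A = (20, 2)

A = (20, 2)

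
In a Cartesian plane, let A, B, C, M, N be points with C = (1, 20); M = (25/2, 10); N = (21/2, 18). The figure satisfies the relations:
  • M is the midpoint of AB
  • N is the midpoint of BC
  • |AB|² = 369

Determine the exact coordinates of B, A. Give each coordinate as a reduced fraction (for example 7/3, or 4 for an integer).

1. B_x = 20  [B = 2·N−C = 2·(21/2, 18)−(1, 20)]
2. B_y = 16  [B = 2·N−C = 2·(21/2, 18)−(1, 20)]
   so B = (20, 16)
3. A_x = 5  [A = 2·M−B = 2·(25/2, 10)−(20, 16)]
4. A_y = 4  [A = 2·M−B = 2·(25/2, 10)−(20, 16)]
   so A = (5, 4)

B = (20, 16)
A = (5, 4)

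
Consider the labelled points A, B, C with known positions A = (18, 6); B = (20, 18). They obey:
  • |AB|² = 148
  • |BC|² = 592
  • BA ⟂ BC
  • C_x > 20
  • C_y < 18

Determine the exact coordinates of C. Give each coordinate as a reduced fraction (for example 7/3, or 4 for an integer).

1. C_x = 44  [[BA ⟂ BC ⇒ -2x-12y+256=0] ∩ [|C−(20, 18)|²=592]]
2. C_y = 14  [[BA ⟂ BC ⇒ -2x-12y+256=0] ∩ [|C−(20, 18)|²=592]]
   so C = (44, 14)

C = (44, 14)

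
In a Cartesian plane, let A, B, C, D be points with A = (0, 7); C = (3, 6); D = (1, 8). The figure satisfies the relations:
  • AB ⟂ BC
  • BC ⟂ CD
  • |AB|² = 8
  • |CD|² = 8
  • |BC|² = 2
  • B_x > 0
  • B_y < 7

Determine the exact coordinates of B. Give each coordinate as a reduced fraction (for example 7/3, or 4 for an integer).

1. B_x = 2  [[BC ⟂ CD ⇒ 2x-2y+6=0] ∩ [|B−(0, 7)|²=8]]
2. B_y = 5  [[BC ⟂ CD ⇒ 2x-2y+6=0] ∩ [|B−(0, 7)|²=8]]
   so B = (2, 5)

B = (2, 5)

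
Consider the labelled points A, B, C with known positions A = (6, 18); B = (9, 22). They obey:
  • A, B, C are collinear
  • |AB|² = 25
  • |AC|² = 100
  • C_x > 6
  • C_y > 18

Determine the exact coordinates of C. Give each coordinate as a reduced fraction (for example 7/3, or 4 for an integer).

1. C_x = 12  [[A, B, C are collinear ⇒ -4x+3y-30=0] ∩ [|C−(6, 18)|²=100]]
2. C_y = 26  [[A, B, C are collinear ⇒ -4x+3y-30=0] ∩ [|C−(6, 18)|²=100]]
   so C = (12, 26)

C = (12, 26)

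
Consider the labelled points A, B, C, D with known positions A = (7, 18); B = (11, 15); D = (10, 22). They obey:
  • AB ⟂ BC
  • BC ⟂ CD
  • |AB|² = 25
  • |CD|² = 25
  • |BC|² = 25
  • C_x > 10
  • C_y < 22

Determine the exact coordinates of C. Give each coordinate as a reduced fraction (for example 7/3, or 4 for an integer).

C = (14, 19)

1. C_x = 14  [[AB ⟂ BC ⇒ 4x-3y+1=0] ∩ [|C−(10, 22)|²=25]]
2. C_y = 19  [[AB ⟂ BC ⇒ 4x-3y+1=0] ∩ [|C−(10, 22)|²=25]]
   so C = (14, 19)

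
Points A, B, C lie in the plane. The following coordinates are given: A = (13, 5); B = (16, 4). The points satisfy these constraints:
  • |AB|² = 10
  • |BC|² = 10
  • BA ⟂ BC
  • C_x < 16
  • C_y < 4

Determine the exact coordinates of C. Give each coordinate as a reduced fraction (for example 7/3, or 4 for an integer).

1. C_x = 15  [[BA ⟂ BC ⇒ -3x+1y+44=0] ∩ [|C−(16, 4)|²=10]]
2. C_y = 1  [[BA ⟂ BC ⇒ -3x+1y+44=0] ∩ [|C−(16, 4)|²=10]]
   so C = (15, 1)

C = (15, 1)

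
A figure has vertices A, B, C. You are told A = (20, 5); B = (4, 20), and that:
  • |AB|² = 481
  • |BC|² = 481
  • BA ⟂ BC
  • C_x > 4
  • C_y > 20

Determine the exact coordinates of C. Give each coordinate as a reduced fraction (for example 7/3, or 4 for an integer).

1. C_x = 19  [[BA ⟂ BC ⇒ 16x-15y+236=0] ∩ [|C−(4, 20)|²=481]]
2. C_y = 36  [[BA ⟂ BC ⇒ 16x-15y+236=0] ∩ [|C−(4, 20)|²=481]]
   so C = (19, 36)

C = (19, 36)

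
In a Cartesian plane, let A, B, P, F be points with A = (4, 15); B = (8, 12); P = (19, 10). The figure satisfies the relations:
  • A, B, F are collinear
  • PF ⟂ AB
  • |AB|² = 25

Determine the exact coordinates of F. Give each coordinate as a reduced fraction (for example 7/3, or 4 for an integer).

1. F_x = 16  [[A, B, F are collinear ⇒ 3x+4y-72=0] ∩ [PF ⟂ AB ⇒ 4x-3y-46=0]]
2. F_y = 6  [[A, B, F are collinear ⇒ 3x+4y-72=0] ∩ [PF ⟂ AB ⇒ 4x-3y-46=0]]
   so F = (16, 6)

F = (16, 6)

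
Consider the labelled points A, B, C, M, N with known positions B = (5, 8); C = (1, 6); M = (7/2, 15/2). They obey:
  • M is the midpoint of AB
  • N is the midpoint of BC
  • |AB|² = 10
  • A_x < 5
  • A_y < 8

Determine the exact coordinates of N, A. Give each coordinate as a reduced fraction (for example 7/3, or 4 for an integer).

1. A_x = 2  [A = 2·M−B = 2·(7/2, 15/2)−(5, 8)]
2. A_y = 7  [A = 2·M−B = 2·(7/2, 15/2)−(5, 8)]
   so A = (2, 7)
3. N_x = 3  [2·N = B+C = (5, 8)+(1, 6)]
4. N_y = 7  [2·N = B+C = (5, 8)+(1, 6)]
   so N = (3, 7)

N = (3, 7)
A = (2, 7)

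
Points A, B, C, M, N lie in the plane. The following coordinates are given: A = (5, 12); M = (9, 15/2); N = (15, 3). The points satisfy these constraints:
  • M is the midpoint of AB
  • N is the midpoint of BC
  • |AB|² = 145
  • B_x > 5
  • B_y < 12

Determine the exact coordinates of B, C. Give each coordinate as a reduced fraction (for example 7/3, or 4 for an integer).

B = (13, 3)
C = (17, 3)

1. B_x = 13  [B = 2·M−A = 2·(9, 15/2)−(5, 12)]
2. B_y = 3  [B = 2·M−A = 2·(9, 15/2)−(5, 12)]
   so B = (13, 3)
3. C_x = 17  [C = 2·N−B = 2·(15, 3)−(13, 3)]
4. C_y = 3  [C = 2·N−B = 2·(15, 3)−(13, 3)]
   so C = (17, 3)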